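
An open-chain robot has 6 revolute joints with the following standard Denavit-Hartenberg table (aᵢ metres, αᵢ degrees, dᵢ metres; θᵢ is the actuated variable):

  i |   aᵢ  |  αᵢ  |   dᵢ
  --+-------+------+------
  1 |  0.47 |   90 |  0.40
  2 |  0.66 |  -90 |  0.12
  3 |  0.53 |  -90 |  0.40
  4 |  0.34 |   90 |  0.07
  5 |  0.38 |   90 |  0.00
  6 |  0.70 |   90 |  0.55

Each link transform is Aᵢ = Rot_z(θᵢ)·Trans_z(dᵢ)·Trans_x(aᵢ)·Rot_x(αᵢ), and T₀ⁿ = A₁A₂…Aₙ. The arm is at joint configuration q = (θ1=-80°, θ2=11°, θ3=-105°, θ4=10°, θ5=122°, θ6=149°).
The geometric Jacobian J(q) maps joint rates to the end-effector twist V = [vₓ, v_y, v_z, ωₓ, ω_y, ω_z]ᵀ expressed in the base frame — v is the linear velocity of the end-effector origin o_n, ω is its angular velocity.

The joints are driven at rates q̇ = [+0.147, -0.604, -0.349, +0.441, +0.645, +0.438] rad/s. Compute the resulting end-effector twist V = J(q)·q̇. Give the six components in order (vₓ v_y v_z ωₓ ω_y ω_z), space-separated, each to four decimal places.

0.1572 -0.4551 -0.9276 0.0511 -0.4728 0.4651

o_n = [-1.4542, -1.0573, 1.0678]
J₁: ẑ×o_n = [1.0573, -1.4542, 0.0000], ω = ẑ
J2: z=[-0.9848, -0.1736, 0.0000] o=[0.0816, -0.4629, 0.4000] → [-0.1160, 0.6577, 0.3187, -0.9848, -0.1736, 0.0000]
J3: z=[-0.0331, 0.1879, 0.9816] o=[0.0759, -1.1217, 0.5259] → [0.0386, -1.4841, 0.2854, -0.0331, 0.1879, 0.9816]
J4: z=[-0.0902, -0.9787, 0.1843] o=[-0.4649, -1.0029, 0.8924] → [-0.1617, -0.1665, -0.9634, -0.0902, -0.9787, 0.1843]
J5: z=[-0.2055, 0.1994, 0.9581] o=[-0.8025, -1.0548, 0.8308] → [0.0496, -0.5757, 0.1304, -0.2055, 0.1994, 0.9581]
J6: z=[-0.8742, -0.4774, -0.0881] o=[-0.6354, -1.3800, 0.9343] → [-0.0353, 0.1889, -0.6731, -0.8742, -0.4774, -0.0881]
V = J·q̇ = [0.1572, -0.4551, -0.9276, 0.0511, -0.4728, 0.4651]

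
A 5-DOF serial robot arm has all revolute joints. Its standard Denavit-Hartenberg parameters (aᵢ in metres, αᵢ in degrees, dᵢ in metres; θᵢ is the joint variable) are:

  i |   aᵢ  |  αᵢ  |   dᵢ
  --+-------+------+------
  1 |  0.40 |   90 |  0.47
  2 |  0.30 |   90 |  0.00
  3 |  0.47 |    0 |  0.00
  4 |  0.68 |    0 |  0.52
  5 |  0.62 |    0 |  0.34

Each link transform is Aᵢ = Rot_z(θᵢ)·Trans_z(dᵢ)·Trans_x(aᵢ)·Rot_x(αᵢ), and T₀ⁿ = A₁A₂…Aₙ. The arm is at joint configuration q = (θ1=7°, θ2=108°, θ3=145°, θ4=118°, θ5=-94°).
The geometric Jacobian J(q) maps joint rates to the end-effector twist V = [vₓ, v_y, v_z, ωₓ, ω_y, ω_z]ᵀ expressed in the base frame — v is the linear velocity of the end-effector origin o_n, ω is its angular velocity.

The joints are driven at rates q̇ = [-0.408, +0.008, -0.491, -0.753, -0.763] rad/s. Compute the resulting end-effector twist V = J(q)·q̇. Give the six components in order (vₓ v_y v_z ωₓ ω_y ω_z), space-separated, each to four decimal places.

0.5210 -2.0603 -0.4384 -1.8936 -0.2406 -1.0282

o_n = [1.4120, 0.4626, -0.0027]
J₁: ẑ×o_n = [-0.4626, 1.4120, 0.0000], ω = ẑ
J2: z=[0.1219, -0.9925, 0.0000] o=[0.3970, 0.0487, 0.4700] → [0.4692, 0.0576, 1.0579, 0.1219, -0.9925, 0.0000]
J3: z=[0.9440, 0.1159, 0.3090] o=[0.3050, 0.0374, 0.7553] → [-0.2192, 1.0576, 0.2730, 0.9440, 0.1159, 0.3090]
J4: z=[0.9440, 0.1159, 0.3090] o=[0.4559, -0.2156, 0.3892] → [-0.2550, 0.6654, 0.5294, 0.9440, 0.1159, 0.3090]
J5: z=[0.9440, 0.1159, 0.3090] o=[0.8900, 0.5177, 0.4710] → [-0.0379, 0.6085, -0.1125, 0.9440, 0.1159, 0.3090]
V = J·q̇ = [0.5210, -2.0603, -0.4384, -1.8936, -0.2406, -1.0282]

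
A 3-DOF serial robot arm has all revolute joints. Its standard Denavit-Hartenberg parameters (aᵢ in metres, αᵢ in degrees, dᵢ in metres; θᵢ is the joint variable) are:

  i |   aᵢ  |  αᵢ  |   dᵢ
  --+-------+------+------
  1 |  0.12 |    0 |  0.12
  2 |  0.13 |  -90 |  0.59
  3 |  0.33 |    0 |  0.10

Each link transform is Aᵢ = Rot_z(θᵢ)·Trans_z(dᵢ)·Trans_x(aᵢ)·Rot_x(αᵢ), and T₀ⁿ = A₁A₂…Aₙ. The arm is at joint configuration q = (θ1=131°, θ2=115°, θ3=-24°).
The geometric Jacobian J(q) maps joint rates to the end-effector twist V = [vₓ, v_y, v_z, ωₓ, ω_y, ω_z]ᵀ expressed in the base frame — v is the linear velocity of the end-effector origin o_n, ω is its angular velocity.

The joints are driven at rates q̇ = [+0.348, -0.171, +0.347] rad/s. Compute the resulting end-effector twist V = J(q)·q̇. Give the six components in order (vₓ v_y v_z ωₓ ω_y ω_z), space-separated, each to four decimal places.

0.0265 -0.0848 -0.1046 0.3170 -0.1411 0.1770

o_n = [-0.1629, -0.3443, 0.8442]
J₁: ẑ×o_n = [0.3443, -0.1629, 0.0000], ω = ẑ
J2: z=[0.0000, 0.0000, 1.0000] o=[-0.0787, 0.0906, 0.1200] → [0.4348, -0.0841, 0.0000, 0.0000, 0.0000, 1.0000]
J3: z=[0.9135, -0.4067, 0.0000] o=[-0.1316, -0.0282, 0.7100] → [-0.0546, -0.1226, -0.3015, 0.9135, -0.4067, 0.0000]
V = J·q̇ = [0.0265, -0.0848, -0.1046, 0.3170, -0.1411, 0.1770]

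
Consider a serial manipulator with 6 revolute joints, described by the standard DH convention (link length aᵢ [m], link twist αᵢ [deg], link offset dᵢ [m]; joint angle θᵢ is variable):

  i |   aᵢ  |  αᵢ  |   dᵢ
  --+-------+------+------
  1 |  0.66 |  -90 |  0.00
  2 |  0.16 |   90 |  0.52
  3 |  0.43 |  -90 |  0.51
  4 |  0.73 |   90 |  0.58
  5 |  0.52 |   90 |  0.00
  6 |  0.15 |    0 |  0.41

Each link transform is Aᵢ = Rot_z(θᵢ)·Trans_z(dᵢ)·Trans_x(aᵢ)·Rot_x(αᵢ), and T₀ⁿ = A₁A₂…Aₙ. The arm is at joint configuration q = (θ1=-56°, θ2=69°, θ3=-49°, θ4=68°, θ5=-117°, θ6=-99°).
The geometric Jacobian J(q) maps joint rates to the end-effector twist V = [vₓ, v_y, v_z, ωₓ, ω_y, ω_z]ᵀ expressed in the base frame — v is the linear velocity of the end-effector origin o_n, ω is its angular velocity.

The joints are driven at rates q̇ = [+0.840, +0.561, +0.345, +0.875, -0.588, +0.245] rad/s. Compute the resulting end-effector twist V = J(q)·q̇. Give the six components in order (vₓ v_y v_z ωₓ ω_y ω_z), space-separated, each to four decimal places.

1.0476 1.2036 -0.3125 1.6313 0.5880 0.6464

o_n = [1.0567, -0.7223, -0.4720]
J₁: ẑ×o_n = [0.7223, 1.0567, -0.0000], ω = ẑ
J2: z=[0.8290, 0.5592, 0.0000] o=[0.3691, -0.5472, 0.0000] → [-0.2640, 0.3913, -0.5297, 0.8290, 0.5592, 0.0000]
J3: z=[0.5221, -0.7740, 0.3584] o=[0.8322, -0.3039, -0.1494] → [0.3997, 0.2489, -0.0447, 0.5221, -0.7740, 0.3584]
J4: z=[0.6951, 0.1426, -0.7046] o=[0.8860, -0.9639, -0.2300] → [0.1357, 0.0480, 0.1436, 0.6951, 0.1426, -0.7046]
J5: z=[-0.2627, -0.8620, -0.4336] o=[0.8007, -0.5261, -1.0487] → [-0.5821, 0.0404, 0.2723, -0.2627, -0.8620, -0.4336]
J6: z=[0.9118, -0.3687, 0.1806] o=[0.6366, -0.7070, -0.5896] → [-0.0406, -0.0313, 0.1410, 0.9118, -0.3687, 0.1806]
V = J·q̇ = [1.0476, 1.2036, -0.3125, 1.6313, 0.5880, 0.6464]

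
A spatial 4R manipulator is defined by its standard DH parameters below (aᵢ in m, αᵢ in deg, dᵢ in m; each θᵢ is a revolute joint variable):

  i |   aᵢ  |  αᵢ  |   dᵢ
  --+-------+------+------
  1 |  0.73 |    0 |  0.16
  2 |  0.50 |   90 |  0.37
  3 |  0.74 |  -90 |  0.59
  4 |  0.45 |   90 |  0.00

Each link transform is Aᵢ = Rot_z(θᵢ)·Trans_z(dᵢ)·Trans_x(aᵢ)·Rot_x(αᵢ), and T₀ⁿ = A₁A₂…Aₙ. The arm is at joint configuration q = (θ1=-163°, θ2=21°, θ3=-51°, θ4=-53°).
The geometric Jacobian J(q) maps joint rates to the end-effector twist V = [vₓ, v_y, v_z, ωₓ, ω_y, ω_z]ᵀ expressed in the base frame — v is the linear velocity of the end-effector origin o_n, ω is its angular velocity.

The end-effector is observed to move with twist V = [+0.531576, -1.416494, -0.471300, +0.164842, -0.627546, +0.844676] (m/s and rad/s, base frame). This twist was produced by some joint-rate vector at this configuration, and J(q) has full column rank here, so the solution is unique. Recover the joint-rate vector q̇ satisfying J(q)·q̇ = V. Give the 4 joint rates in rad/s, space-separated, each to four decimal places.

0.9250 -0.2880 -0.5960 0.3300

o_n = [-2.1779, -0.1648, -0.2556]
J₁: ẑ×o_n = [0.1648, -2.1779, 0.0000], ω = ẑ
J2: z=[0.0000, 0.0000, 1.0000] o=[-0.6981, -0.2134, 0.1600] → [-0.0487, -1.4798, 0.0000, 0.0000, 0.0000, 1.0000]
J3: z=[-0.6157, 0.7880, 0.0000] o=[-1.0921, -0.5213, 0.5300] → [-0.6190, -0.4836, 0.6361, -0.6157, 0.7880, 0.0000]
J4: z=[-0.6124, -0.4785, 0.6293] o=[-1.8223, -0.3430, -0.0451] → [-0.0115, -0.3527, -0.2793, -0.6124, -0.4785, 0.6293]
q̇ = J⁺·V = [0.9250, -0.2880, -0.5960, 0.3300]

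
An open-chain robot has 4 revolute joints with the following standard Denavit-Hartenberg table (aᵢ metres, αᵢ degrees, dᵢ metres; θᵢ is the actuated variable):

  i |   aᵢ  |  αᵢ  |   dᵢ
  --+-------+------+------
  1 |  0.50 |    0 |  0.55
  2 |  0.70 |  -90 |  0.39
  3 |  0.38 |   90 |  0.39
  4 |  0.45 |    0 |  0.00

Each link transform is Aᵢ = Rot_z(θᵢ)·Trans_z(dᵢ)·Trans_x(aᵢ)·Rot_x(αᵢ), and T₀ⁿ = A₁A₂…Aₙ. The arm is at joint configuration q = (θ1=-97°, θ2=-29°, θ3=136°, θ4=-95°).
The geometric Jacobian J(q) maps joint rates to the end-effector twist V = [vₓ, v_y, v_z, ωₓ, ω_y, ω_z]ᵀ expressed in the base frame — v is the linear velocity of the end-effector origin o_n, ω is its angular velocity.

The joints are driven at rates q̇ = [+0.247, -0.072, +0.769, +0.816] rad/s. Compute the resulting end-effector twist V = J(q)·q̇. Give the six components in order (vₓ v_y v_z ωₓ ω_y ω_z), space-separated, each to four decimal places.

0.4168 0.3089 -0.0656 0.2890 -0.9106 -0.4120

o_n = [-0.3755, -0.8300, 0.7033]
J₁: ẑ×o_n = [0.8300, -0.3755, 0.0000], ω = ẑ
J2: z=[0.0000, 0.0000, 1.0000] o=[-0.0609, -0.4963, 0.5500] → [0.3337, -0.3145, 0.0000, 0.0000, 0.0000, 1.0000]
J3: z=[0.8090, -0.5878, 0.0000] o=[-0.4724, -1.0626, 0.9400] → [0.1391, 0.1915, 0.2451, 0.8090, -0.5878, 0.0000]
J4: z=[-0.4083, -0.5620, -0.7193] o=[0.0038, -1.0707, 0.6760] → [0.1578, 0.2839, -0.3114, -0.4083, -0.5620, -0.7193]
V = J·q̇ = [0.4168, 0.3089, -0.0656, 0.2890, -0.9106, -0.4120]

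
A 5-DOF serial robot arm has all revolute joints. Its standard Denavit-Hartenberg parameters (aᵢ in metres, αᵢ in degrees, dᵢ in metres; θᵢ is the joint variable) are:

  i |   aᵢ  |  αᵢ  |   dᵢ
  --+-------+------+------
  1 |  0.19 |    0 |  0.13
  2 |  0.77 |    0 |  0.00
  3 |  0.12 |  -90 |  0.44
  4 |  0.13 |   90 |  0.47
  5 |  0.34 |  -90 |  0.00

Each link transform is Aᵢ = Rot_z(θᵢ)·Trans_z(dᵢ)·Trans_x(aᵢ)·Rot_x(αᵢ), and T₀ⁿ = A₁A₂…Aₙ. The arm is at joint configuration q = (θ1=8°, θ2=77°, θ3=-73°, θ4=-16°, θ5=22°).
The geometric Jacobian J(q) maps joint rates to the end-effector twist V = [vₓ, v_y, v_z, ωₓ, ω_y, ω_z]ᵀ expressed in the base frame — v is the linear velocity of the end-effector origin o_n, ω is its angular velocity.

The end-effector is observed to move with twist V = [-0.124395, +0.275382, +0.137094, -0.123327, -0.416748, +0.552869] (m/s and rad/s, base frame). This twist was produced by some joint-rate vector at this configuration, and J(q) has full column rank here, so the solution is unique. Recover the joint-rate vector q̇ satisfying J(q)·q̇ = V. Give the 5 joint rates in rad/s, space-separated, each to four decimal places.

0.7390 -0.6890 -0.2200 -0.3820 0.7520

o_n = [0.6671, 1.4918, 0.6927]
J₁: ẑ×o_n = [-1.4918, 0.6671, 0.0000], ω = ẑ
J2: z=[0.0000, 0.0000, 1.0000] o=[0.1882, 0.0264, 0.1300] → [-1.4653, 0.4789, 0.0000, 0.0000, 0.0000, 1.0000]
J3: z=[0.0000, 0.0000, 1.0000] o=[0.2553, 0.7935, 0.1300] → [-0.6982, 0.4118, 0.0000, 0.0000, 0.0000, 1.0000]
J4: z=[-0.2079, 0.9781, 0.0000] o=[0.3726, 0.8185, 0.5700] → [0.1200, 0.0255, -0.4280, -0.2079, 0.9781, 0.0000]
J5: z=[-0.2696, -0.0573, 0.9613] o=[0.3972, 1.3042, 0.6058] → [-0.1853, 0.2829, -0.0351, -0.2696, -0.0573, 0.9613]
q̇ = J⁺·V = [0.7390, -0.6890, -0.2200, -0.3820, 0.7520]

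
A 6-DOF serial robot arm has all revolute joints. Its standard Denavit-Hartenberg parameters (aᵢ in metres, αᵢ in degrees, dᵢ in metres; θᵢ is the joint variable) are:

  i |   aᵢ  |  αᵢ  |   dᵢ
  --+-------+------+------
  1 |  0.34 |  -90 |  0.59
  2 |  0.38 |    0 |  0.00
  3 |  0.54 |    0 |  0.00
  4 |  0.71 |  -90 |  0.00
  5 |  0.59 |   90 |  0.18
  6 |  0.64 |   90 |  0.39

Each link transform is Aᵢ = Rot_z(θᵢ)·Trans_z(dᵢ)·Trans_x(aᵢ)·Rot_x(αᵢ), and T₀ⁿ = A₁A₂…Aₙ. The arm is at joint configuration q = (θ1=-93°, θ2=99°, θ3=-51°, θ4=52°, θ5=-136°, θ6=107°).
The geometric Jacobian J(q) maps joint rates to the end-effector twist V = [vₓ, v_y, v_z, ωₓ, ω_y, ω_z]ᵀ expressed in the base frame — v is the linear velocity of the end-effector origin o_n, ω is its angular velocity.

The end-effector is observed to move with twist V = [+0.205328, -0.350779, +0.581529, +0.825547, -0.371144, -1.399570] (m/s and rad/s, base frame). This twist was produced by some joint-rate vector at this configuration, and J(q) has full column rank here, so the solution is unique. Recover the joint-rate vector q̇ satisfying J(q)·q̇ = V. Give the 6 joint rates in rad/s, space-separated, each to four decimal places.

o_n = [0.0079, 0.1638, -0.1961]
J₁: ẑ×o_n = [-0.1638, 0.0079, 0.0000], ω = ẑ
J2: z=[0.9986, -0.0523, 0.0000] o=[-0.0178, -0.3395, 0.5900] → [0.0411, 0.7850, 0.5040, 0.9986, -0.0523, 0.0000]
J3: z=[0.9986, -0.0523, 0.0000] o=[-0.0147, -0.2802, 0.2147] → [0.0215, 0.4102, 0.4446, 0.9986, -0.0523, 0.0000]
J4: z=[0.9986, -0.0523, 0.0000] o=[-0.0336, -0.6410, -0.1866] → [0.0005, 0.0095, 0.8059, 0.9986, -0.0523, 0.0000]
J5: z=[0.0515, 0.9835, 0.1736] o=[-0.0271, -0.5179, -0.8858] → [0.5600, -0.0295, 0.0007, 0.0515, 0.9835, 0.1736]
J6: z=[-0.7247, -0.0828, 0.6841] o=[0.3876, -0.4359, -0.4366] → [-0.4302, -0.0854, -0.4661, -0.7247, -0.0828, 0.6841]
q̇ = J⁺·V = [-0.7860, -0.9910, 0.8520, 0.4160, -0.4290, -0.7880]

-0.7860 -0.9910 0.8520 0.4160 -0.4290 -0.7880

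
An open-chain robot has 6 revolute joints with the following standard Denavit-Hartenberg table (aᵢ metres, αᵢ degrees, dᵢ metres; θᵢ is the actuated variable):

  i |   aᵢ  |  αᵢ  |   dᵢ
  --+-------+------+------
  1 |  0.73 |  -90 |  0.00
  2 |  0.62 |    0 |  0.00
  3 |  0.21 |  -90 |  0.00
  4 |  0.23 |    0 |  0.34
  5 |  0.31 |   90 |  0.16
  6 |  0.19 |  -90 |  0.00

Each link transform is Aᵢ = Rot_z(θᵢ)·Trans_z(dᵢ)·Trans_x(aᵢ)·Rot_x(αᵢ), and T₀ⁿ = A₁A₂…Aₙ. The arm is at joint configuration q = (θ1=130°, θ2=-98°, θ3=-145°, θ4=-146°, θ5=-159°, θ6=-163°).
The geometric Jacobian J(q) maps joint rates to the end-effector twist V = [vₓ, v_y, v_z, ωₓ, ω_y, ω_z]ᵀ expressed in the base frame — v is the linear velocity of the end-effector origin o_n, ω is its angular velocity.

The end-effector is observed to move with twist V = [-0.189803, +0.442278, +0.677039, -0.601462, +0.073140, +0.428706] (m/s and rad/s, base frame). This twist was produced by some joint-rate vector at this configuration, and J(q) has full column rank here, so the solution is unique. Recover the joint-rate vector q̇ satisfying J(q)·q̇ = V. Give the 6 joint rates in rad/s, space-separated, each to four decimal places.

o_n = [-0.1501, 0.1423, 0.7330]
J₁: ẑ×o_n = [-0.1423, -0.1501, 0.0000], ω = ẑ
J2: z=[-0.7660, -0.6428, 0.0000] o=[-0.4692, 0.5592, 0.0000] → [-0.4711, 0.5615, 0.5245, -0.7660, -0.6428, 0.0000]
J3: z=[-0.7660, -0.6428, 0.0000] o=[-0.4138, 0.4931, 0.6140] → [-0.0765, 0.0912, 0.4382, -0.7660, -0.6428, 0.0000]
J4: z=[0.5727, -0.6826, 0.4540] o=[-0.3525, 0.4201, 0.4269] → [-0.0828, -0.0834, -0.0210, 0.5727, -0.6826, 0.4540]
J5: z=[0.5727, -0.6826, 0.4540] o=[-0.3119, 0.1717, 0.7511] → [0.0257, 0.0839, 0.0936, 0.5727, -0.6826, 0.4540]
J6: z=[-0.2003, -0.6536, -0.7299] o=[0.0261, 0.1638, 0.6653] → [-0.0599, 0.1422, -0.1109, -0.2003, -0.6536, -0.7299]
q̇ = J⁺·V = [-0.2550, 0.7260, 0.2550, -0.7220, 0.6380, -0.9890]

-0.2550 0.7260 0.2550 -0.7220 0.6380 -0.9890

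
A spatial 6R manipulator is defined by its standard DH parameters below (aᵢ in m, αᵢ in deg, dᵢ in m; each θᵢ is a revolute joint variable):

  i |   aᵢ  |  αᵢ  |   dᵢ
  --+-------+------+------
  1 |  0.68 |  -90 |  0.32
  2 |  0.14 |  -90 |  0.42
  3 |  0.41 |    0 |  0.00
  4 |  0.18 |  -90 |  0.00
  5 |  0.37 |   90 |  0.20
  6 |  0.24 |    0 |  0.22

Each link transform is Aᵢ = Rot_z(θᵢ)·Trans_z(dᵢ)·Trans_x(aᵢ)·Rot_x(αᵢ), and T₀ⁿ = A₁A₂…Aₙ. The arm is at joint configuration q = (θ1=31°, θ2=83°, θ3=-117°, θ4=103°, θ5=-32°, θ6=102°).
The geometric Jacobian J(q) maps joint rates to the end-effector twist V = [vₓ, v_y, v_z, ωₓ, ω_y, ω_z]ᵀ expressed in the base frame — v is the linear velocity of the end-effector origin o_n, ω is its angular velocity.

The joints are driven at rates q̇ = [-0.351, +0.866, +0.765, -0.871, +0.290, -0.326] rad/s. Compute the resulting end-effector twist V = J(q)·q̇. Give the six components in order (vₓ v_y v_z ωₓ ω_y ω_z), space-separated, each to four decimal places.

-0.1694 -0.0063 -0.2130 0.0276 0.7474 -0.5404

o_n = [0.0910, 0.5732, -0.1045]
J₁: ẑ×o_n = [-0.5732, 0.0910, 0.0000], ω = ẑ
J2: z=[-0.5150, 0.8572, 0.0000] o=[0.5829, 0.3502, 0.3200] → [-0.3639, -0.2186, 0.3067, -0.5150, 0.8572, 0.0000]
J3: z=[-0.8508, -0.5112, -0.1219] o=[0.3812, 0.7190, 0.1810] → [0.1282, -0.2076, -0.0243, -0.8508, -0.5112, -0.1219]
J4: z=[-0.8508, -0.5112, -0.1219] o=[0.1736, 1.0205, 0.3658] → [0.1859, -0.3901, 0.3383, -0.8508, -0.5112, -0.1219]
J5: z=[0.5250, -0.8165, -0.2401] o=[0.1694, 1.0688, 0.1924] → [0.1235, 0.1747, -0.3242, 0.5250, -0.8165, -0.2401]
J6: z=[-0.7092, -0.5757, 0.4070] o=[0.1003, 0.8894, -0.1817] → [0.0843, 0.0509, 0.2189, -0.7092, -0.5757, 0.4070]
V = J·q̇ = [-0.1694, -0.0063, -0.2130, 0.0276, 0.7474, -0.5404]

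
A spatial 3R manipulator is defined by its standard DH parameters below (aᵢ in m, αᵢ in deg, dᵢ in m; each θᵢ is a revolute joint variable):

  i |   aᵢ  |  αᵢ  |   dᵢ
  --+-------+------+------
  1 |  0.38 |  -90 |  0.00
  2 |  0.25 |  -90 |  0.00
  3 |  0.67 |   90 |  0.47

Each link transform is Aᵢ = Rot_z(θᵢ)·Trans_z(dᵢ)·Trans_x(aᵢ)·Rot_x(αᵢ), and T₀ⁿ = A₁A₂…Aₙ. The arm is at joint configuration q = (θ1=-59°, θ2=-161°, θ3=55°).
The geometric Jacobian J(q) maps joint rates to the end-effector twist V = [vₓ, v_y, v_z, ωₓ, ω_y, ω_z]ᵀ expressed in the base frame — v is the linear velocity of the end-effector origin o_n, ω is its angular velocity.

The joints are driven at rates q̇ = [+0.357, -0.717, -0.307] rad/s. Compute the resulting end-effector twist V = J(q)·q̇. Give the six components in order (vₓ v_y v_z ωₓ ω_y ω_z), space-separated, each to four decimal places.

o_n = [-0.5048, -0.2255, 0.6509]
J₁: ẑ×o_n = [0.2255, -0.5048, 0.0000], ω = ẑ
J2: z=[0.8572, 0.5150, 0.0000] o=[0.1957, -0.3257, 0.0000] → [0.3352, -0.5579, 0.4467, 0.8572, 0.5150, 0.0000]
J3: z=[0.1677, -0.2791, 0.9455] o=[0.0740, -0.1231, 0.0814] → [-0.0621, -0.6427, -0.1787, 0.1677, -0.2791, 0.9455]
V = J·q̇ = [-0.1408, 0.4171, -0.2654, -0.6661, -0.2836, 0.0667]

-0.1408 0.4171 -0.2654 -0.6661 -0.2836 0.0667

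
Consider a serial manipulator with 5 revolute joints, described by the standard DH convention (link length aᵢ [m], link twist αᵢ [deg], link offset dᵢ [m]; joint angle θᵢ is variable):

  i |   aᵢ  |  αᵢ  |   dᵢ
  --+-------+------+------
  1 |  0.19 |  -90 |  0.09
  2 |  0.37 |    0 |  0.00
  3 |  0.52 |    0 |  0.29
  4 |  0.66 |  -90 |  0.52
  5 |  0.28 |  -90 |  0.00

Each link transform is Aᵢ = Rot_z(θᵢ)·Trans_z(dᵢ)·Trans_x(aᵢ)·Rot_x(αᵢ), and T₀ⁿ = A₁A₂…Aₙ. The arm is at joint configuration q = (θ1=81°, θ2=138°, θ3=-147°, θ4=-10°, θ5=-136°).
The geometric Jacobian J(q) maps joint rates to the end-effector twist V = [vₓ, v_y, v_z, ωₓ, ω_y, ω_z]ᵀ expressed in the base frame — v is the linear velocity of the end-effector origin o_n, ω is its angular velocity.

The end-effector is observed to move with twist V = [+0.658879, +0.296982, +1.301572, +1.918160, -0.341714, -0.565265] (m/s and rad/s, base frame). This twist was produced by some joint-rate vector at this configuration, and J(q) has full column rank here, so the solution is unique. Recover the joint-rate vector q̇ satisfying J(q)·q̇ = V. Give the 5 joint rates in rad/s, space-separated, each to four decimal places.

o_n = [-0.8573, 1.0088, 0.0731]
J₁: ẑ×o_n = [-1.0088, -0.8573, 0.0000], ω = ẑ
J2: z=[-0.9877, 0.1564, 0.0000] o=[0.0297, 0.1877, 0.0900] → [-0.0026, -0.0167, -0.6722, -0.9877, 0.1564, 0.0000]
J3: z=[-0.9877, 0.1564, 0.0000] o=[-0.0133, -0.0839, -0.1576] → [0.0361, 0.2278, -0.9472, -0.9877, 0.1564, 0.0000]
J4: z=[-0.9877, 0.1564, 0.0000] o=[-0.2194, 0.4687, -0.0762] → [0.0234, 0.1475, -0.4336, -0.9877, 0.1564, 0.0000]
J5: z=[0.0509, 0.3216, -0.9455] o=[-0.6354, 1.1664, 0.1386] → [-0.1702, 0.2132, 0.0633, 0.0509, 0.3216, -0.9455]
q̇ = J⁺·V = [-0.6740, -0.5140, -0.6650, -0.7690, -0.1150]

-0.6740 -0.5140 -0.6650 -0.7690 -0.1150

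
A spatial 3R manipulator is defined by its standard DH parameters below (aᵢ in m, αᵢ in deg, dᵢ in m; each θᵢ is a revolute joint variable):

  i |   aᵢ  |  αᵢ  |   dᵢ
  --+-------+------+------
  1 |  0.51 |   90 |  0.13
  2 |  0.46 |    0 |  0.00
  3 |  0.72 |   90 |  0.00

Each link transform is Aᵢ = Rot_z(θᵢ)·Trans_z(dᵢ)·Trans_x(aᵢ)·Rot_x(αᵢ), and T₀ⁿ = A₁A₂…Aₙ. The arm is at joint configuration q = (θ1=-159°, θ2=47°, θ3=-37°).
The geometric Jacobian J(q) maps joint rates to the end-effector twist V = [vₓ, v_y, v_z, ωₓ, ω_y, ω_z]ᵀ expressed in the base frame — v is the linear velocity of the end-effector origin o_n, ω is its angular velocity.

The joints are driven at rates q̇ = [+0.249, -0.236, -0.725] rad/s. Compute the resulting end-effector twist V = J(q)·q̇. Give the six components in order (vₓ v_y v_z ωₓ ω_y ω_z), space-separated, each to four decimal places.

o_n = [-1.4310, -0.5493, 0.5914]
J₁: ẑ×o_n = [0.5493, -1.4310, 0.0000], ω = ẑ
J2: z=[-0.3584, 0.9336, 0.0000] o=[-0.4761, -0.1828, 0.1300] → [0.4308, 0.1654, 1.0228, -0.3584, 0.9336, 0.0000]
J3: z=[-0.3584, 0.9336, 0.0000] o=[-0.7690, -0.2952, 0.4664] → [0.1167, 0.0448, 0.7091, -0.3584, 0.9336, 0.0000]
V = J·q̇ = [-0.0495, -0.4278, -0.7554, 0.3444, -0.8972, 0.2490]

-0.0495 -0.4278 -0.7554 0.3444 -0.8972 0.2490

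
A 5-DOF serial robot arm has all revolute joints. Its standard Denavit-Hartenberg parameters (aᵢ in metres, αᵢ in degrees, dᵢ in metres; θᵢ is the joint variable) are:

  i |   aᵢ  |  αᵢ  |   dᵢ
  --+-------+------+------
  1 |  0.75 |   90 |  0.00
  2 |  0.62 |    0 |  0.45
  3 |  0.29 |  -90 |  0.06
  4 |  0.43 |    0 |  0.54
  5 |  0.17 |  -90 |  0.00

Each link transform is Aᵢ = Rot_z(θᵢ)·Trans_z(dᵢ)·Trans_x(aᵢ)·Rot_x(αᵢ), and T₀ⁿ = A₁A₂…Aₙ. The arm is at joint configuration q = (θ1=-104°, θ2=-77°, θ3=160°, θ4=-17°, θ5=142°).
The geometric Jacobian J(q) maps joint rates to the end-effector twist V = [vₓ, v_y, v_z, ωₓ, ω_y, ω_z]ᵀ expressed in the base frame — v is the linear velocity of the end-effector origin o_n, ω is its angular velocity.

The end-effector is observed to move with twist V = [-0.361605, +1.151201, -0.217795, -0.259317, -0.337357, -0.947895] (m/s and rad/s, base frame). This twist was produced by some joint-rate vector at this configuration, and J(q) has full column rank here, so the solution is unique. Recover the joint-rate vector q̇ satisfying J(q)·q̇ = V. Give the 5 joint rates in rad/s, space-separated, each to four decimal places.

o_n = [-0.5850, -0.2943, 0.0609]
J₁: ẑ×o_n = [0.2943, -0.5850, 0.0000], ω = ẑ
J2: z=[-0.9703, 0.2419, 0.0000] o=[-0.1814, -0.7277, 0.0000] → [0.0147, 0.0591, -0.3229, -0.9703, 0.2419, 0.0000]
J3: z=[-0.9703, 0.2419, 0.0000] o=[-0.6518, -0.7542, -0.6041] → [0.1609, 0.6453, -0.4624, -0.9703, 0.2419, 0.0000]
J4: z=[0.2401, 0.9631, 0.1219] o=[-0.7186, -0.7740, -0.3163] → [0.3048, -0.0743, -0.0134, 0.2401, 0.9631, 0.1219]
J5: z=[0.2401, 0.9631, 0.1219] o=[-0.7230, -0.2721, 0.1577] → [-0.0905, 0.0401, -0.1382, 0.2401, 0.9631, 0.1219]
q̇ = J⁺·V = [-0.9000, -0.7710, 0.9410, -0.6890, 0.2960]

-0.9000 -0.7710 0.9410 -0.6890 0.2960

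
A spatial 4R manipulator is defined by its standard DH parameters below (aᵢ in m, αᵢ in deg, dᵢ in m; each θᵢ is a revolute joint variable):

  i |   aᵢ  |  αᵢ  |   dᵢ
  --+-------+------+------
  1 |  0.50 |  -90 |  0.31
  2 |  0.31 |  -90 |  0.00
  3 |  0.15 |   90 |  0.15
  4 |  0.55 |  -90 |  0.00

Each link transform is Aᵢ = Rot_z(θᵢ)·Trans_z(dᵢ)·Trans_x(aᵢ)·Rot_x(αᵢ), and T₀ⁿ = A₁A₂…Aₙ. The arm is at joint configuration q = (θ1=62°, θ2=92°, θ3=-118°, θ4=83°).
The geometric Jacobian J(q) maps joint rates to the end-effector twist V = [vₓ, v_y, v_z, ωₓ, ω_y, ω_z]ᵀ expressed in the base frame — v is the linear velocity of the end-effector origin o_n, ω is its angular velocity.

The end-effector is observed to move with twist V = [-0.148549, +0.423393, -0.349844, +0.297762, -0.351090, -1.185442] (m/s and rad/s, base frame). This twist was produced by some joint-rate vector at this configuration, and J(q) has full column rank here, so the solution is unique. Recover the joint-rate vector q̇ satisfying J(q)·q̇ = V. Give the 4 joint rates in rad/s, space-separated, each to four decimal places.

o_n = [-0.2644, -0.0890, 0.1263]
J₁: ẑ×o_n = [0.0890, -0.2644, 0.0000], ω = ẑ
J2: z=[-0.8829, 0.4695, 0.0000] o=[0.2347, 0.4415, 0.3100] → [-0.0862, -0.1622, 0.7027, -0.8829, 0.4695, 0.0000]
J3: z=[-0.4692, -0.8824, 0.0349] o=[0.2297, 0.4319, 0.0002] → [-0.0931, 0.0419, -0.1915, -0.4692, -0.8824, 0.0349]
J4: z=[0.4290, -0.1932, 0.8824] o=[0.0435, 0.3639, 0.0758] → [0.3899, -0.2933, -0.2538, 0.4290, -0.1932, 0.8824]
q̇ = J⁺·V = [-0.9820, -0.5390, 0.1630, -0.2370]

-0.9820 -0.5390 0.1630 -0.2370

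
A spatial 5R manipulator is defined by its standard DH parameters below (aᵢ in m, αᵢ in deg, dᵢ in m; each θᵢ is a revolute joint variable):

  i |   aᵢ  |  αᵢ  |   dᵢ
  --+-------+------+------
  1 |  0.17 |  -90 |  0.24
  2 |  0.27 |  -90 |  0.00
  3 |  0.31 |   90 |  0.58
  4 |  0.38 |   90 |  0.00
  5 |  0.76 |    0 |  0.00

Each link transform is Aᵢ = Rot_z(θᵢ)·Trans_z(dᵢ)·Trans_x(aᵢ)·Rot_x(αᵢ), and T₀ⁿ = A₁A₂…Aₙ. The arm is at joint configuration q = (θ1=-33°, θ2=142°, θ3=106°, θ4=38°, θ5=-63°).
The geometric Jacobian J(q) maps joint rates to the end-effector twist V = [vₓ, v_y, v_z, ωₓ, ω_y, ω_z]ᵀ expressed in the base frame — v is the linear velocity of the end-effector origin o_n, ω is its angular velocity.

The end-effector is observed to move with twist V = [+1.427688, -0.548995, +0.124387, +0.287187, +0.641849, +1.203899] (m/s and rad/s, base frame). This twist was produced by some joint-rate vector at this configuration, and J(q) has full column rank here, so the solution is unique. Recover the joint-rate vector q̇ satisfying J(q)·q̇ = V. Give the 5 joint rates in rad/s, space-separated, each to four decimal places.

o_n = [-0.3348, -0.5702, 1.4329]
J₁: ẑ×o_n = [0.5702, -0.3348, 0.0000], ω = ẑ
J2: z=[0.5446, 0.8387, 0.0000] o=[0.1426, -0.0926, 0.2400] → [1.0004, -0.6497, 0.1403, 0.5446, 0.8387, 0.0000]
J3: z=[-0.5163, 0.3353, 0.7880] o=[-0.0359, 0.0233, 0.0738] → [0.9234, 0.4662, 0.4067, -0.5163, 0.3353, 0.7880]
J4: z=[-0.7854, 0.1814, -0.5918] o=[-0.4412, -0.0688, 0.5834] → [-0.1426, 0.6042, 0.3745, -0.7854, 0.1814, -0.5918]
J5: z=[0.1967, -0.8334, -0.5165] o=[-0.6642, -0.2672, 0.8186] → [-0.6684, -0.2909, 0.2149, 0.1967, -0.8334, -0.5165]
q̇ = J⁺·V = [0.7050, 0.5710, 0.3860, -0.2470, -0.0940]

0.7050 0.5710 0.3860 -0.2470 -0.0940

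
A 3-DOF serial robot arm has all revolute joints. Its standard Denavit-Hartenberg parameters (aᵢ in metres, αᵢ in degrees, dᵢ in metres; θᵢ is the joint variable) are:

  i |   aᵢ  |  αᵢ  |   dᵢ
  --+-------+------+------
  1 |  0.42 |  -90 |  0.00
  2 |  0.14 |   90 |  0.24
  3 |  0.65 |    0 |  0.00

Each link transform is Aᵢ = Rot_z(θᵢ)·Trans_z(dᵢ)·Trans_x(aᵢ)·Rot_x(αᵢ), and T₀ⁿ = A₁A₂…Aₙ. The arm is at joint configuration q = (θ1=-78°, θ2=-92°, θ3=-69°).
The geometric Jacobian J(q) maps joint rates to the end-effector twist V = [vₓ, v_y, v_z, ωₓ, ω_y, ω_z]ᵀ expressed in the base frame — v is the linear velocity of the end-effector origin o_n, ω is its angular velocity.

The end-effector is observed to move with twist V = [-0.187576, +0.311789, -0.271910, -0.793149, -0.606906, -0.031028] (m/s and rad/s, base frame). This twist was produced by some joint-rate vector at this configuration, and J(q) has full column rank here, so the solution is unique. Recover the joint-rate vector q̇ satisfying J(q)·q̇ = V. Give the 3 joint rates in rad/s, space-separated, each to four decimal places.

-0.0460 -0.9020 -0.4290

o_n = [-0.2742, -0.4744, 0.3727]
J₁: ẑ×o_n = [0.4744, -0.2742, 0.0000], ω = ẑ
J2: z=[0.9781, 0.2079, 0.0000] o=[0.0873, -0.4108, 0.0000] → [0.0775, -0.3646, 0.0130, 0.9781, 0.2079, 0.0000]
J3: z=[-0.2078, 0.9776, -0.0349] o=[0.3211, -0.3561, 0.1399] → [0.2234, 0.0691, 0.6065, -0.2078, 0.9776, -0.0349]
q̇ = J⁺·V = [-0.0460, -0.9020, -0.4290]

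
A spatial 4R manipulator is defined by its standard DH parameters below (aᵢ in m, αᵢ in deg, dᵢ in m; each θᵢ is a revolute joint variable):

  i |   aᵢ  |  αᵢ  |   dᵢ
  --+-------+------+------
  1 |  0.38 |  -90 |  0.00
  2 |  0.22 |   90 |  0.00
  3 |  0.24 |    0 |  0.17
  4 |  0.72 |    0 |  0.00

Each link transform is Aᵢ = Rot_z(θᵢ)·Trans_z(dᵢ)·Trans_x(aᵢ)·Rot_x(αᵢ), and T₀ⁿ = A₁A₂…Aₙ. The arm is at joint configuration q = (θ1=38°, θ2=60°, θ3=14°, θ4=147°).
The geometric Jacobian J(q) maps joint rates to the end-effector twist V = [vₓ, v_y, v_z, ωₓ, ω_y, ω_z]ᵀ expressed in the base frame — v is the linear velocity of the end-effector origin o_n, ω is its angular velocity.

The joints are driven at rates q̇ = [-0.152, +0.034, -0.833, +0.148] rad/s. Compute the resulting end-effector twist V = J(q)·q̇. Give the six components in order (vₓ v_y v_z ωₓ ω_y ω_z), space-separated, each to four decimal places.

-0.0041 0.2627 -0.1821 -0.4884 -0.3384 -0.4945

o_n = [0.1456, 0.4849, 0.2824]
J₁: ẑ×o_n = [-0.4849, 0.1456, 0.0000], ω = ẑ
J2: z=[-0.6157, 0.7880, 0.0000] o=[0.2994, 0.2340, 0.0000] → [0.2225, 0.1738, -0.0333, -0.6157, 0.7880, 0.0000]
J3: z=[0.6824, 0.5332, 0.5000] o=[0.3861, 0.3017, -0.1905] → [0.1605, -0.4430, 0.2533, 0.6824, 0.5332, 0.5000]
J4: z=[0.6824, 0.5332, 0.5000] o=[0.5581, 0.5098, -0.3072] → [0.3268, -0.6086, 0.2030, 0.6824, 0.5332, 0.5000]
V = J·q̇ = [-0.0041, 0.2627, -0.1821, -0.4884, -0.3384, -0.4945]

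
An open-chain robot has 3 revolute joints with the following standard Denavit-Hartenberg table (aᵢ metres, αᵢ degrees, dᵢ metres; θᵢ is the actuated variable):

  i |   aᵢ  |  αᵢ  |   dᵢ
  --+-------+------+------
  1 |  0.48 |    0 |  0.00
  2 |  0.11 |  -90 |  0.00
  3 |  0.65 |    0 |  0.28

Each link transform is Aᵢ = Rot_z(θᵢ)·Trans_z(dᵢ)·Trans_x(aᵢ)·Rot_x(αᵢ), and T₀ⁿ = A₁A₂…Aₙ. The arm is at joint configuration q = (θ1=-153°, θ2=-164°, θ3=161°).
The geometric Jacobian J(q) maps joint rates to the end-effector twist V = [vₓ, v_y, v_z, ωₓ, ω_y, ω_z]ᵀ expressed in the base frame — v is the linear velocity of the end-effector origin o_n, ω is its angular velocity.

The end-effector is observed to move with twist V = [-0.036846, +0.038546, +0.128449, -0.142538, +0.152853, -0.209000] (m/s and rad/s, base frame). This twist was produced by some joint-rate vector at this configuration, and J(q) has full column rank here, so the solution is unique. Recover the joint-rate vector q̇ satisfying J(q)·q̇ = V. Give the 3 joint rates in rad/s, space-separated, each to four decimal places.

o_n = [-0.9877, -0.3573, -0.2116]
J₁: ẑ×o_n = [0.3573, -0.9877, 0.0000], ω = ẑ
J2: z=[0.0000, 0.0000, 1.0000] o=[-0.4277, -0.2179, 0.0000] → [0.1393, -0.5600, 0.0000, 0.0000, 0.0000, 1.0000]
J3: z=[-0.6820, 0.7314, 0.0000] o=[-0.3472, -0.1429, 0.0000] → [-0.1548, -0.1443, 0.6146, -0.6820, 0.7314, 0.0000]
q̇ = J⁺·V = [0.1130, -0.3220, 0.2090]

0.1130 -0.3220 0.2090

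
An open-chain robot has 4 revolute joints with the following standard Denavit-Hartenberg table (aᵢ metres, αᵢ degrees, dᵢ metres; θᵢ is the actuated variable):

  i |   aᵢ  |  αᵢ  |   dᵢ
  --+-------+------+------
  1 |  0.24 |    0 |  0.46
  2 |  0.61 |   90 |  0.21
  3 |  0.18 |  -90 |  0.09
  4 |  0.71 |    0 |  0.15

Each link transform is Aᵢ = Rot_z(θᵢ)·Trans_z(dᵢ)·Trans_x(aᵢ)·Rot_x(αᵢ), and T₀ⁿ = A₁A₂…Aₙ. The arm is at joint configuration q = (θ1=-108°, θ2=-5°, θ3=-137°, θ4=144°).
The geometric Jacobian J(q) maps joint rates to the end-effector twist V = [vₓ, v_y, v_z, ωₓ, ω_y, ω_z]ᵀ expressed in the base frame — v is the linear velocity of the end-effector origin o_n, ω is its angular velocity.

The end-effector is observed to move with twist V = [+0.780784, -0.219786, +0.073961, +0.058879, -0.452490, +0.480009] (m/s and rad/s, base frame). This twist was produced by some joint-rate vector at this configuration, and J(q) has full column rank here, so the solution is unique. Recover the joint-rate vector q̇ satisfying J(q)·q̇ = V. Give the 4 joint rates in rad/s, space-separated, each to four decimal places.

0.9760 -0.0740 -0.2310 0.5770

o_n = [-0.1639, -1.2773, 0.8293]
J₁: ẑ×o_n = [1.2773, -0.1639, 0.0000], ω = ẑ
J2: z=[0.0000, 0.0000, 1.0000] o=[-0.0742, -0.2283, 0.4600] → [1.0491, -0.0897, 0.0000, 0.0000, 0.0000, 1.0000]
J3: z=[-0.9205, 0.3907, 0.0000] o=[-0.3125, -0.7898, 0.6700] → [0.0622, 0.1466, 0.3907, -0.9205, 0.3907, 0.0000]
J4: z=[-0.2665, -0.6278, -0.7314] o=[-0.3439, -0.6334, 0.5472] → [-0.6480, -0.0565, 0.2846, -0.2665, -0.6278, -0.7314]
q̇ = J⁺·V = [0.9760, -0.0740, -0.2310, 0.5770]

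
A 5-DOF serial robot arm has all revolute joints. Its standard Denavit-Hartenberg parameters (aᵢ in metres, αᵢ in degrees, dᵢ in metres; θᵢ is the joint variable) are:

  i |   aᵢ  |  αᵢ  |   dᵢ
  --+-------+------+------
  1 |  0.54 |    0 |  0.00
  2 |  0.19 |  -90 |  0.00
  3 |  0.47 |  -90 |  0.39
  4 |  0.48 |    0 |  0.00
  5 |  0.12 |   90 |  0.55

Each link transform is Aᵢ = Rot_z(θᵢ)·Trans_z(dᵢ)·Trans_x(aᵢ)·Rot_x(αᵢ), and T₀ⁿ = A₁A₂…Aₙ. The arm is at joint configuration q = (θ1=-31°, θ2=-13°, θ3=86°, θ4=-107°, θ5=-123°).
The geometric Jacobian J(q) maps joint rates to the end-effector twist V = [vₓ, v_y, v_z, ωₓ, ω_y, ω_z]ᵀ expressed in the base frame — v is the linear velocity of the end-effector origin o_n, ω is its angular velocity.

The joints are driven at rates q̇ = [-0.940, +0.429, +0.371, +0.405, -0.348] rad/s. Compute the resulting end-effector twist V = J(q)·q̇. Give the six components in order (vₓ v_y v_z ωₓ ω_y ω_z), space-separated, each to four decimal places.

0.1121 -0.4684 0.0168 0.2168 0.3064 -0.5150

o_n = [0.7435, 0.5034, -0.2903]
J₁: ẑ×o_n = [-0.5034, 0.7435, 0.0000], ω = ẑ
J2: z=[0.0000, 0.0000, 1.0000] o=[0.4629, -0.2781, 0.0000] → [-0.7815, 0.2806, 0.0000, 0.0000, 0.0000, 1.0000]
J3: z=[0.6947, 0.7193, 0.0000] o=[0.5995, -0.4101, 0.0000] → [-0.2088, 0.2016, 0.5310, 0.6947, 0.7193, 0.0000]
J4: z=[-0.7176, 0.6930, -0.0698] o=[0.8940, -0.1523, -0.4689] → [0.1695, 0.1386, -0.3662, -0.7176, 0.6930, -0.0698]
J5: z=[-0.7176, 0.6930, -0.0698] o=[1.2059, 0.1847, -0.3289] → [0.0490, 0.0599, 0.0917, -0.7176, 0.6930, -0.0698]
V = J·q̇ = [0.1121, -0.4684, 0.0168, 0.2168, 0.3064, -0.5150]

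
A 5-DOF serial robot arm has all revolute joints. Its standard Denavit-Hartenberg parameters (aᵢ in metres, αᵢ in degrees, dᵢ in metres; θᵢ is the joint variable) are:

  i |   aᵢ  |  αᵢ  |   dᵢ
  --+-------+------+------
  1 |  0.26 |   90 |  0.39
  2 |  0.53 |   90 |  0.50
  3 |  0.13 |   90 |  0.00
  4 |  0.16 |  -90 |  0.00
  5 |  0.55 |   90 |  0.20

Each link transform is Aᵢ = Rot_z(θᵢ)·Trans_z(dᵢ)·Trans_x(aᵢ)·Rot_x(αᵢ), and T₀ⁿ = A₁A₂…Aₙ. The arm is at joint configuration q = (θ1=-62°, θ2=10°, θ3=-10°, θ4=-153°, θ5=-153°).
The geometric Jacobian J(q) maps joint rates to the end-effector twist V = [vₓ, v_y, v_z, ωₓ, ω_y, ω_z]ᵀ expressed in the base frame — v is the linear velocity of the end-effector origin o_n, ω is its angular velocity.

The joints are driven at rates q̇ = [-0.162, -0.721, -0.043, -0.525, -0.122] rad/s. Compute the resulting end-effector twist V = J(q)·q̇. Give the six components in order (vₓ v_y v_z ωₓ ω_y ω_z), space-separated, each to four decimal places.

o_n = [0.4338, -1.1666, 0.5905]
J₁: ẑ×o_n = [1.1666, 0.4338, -0.0000], ω = ẑ
J2: z=[-0.8829, -0.4695, 0.0000] o=[0.1221, -0.2296, 0.3900] → [-0.0941, 0.1770, 0.9737, -0.8829, -0.4695, 0.0000]
J3: z=[0.0815, -0.1533, -0.9848] o=[-0.0744, -0.9252, 0.4820] → [-0.2544, -0.5093, 0.0582, 0.0815, -0.1533, -0.9848]
J4: z=[0.7892, 0.6133, -0.0302] o=[0.0048, -1.0259, 0.5043] → [0.0486, -0.0810, -0.3742, 0.7892, 0.6133, -0.0302]
J5: z=[0.2037, -0.2151, 0.9551] o=[-0.0879, -0.9043, 0.5514] → [0.2421, 0.4903, 0.0588, 0.2037, -0.2151, 0.9551]
V = J·q̇ = [-0.1653, -0.1933, -0.5153, 0.1939, 0.0493, -0.2203]

-0.1653 -0.1933 -0.5153 0.1939 0.0493 -0.2203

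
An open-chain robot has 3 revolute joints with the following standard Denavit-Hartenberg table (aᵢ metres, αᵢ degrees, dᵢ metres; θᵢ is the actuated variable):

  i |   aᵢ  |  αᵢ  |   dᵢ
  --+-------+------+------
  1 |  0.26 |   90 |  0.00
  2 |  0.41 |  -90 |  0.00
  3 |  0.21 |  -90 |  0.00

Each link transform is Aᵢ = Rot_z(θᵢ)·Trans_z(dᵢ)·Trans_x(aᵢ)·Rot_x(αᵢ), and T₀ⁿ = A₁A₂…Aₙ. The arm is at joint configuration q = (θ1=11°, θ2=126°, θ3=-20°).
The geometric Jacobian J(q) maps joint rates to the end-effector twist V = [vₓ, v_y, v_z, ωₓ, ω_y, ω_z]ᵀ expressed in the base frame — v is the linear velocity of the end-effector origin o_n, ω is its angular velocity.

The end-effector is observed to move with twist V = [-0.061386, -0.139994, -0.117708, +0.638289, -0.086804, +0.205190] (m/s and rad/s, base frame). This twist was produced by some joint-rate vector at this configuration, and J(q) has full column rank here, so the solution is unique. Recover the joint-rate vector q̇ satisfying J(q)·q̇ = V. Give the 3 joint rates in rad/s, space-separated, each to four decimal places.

-0.2380 0.2070 -0.7540

o_n = [-0.0815, -0.0890, 0.4913]
J₁: ẑ×o_n = [0.0890, -0.0815, 0.0000], ω = ẑ
J2: z=[0.1908, -0.9816, 0.0000] o=[0.2552, 0.0496, 0.0000] → [-0.4823, -0.0938, -0.3570, 0.1908, -0.9816, 0.0000]
J3: z=[-0.7942, -0.1544, -0.5878] o=[0.0187, 0.0036, 0.3317] → [-0.0791, 0.1857, 0.0581, -0.7942, -0.1544, -0.5878]
q̇ = J⁺·V = [-0.2380, 0.2070, -0.7540]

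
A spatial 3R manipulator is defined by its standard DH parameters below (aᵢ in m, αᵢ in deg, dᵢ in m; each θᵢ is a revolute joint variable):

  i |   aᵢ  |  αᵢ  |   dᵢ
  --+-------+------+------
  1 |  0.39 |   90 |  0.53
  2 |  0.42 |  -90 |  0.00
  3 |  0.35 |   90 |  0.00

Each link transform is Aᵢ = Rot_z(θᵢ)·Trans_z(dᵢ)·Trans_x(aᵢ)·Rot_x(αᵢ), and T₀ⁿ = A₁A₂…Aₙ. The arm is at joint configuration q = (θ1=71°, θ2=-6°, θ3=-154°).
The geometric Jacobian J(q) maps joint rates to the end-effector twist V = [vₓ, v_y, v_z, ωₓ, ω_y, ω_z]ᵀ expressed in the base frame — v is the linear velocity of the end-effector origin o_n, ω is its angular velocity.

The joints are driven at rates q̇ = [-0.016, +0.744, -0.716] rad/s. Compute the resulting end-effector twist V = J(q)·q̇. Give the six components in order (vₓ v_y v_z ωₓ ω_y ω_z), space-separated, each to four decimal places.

o_n = [0.3062, 0.4179, 0.5190]
J₁: ẑ×o_n = [-0.4179, 0.3062, 0.0000], ω = ẑ
J2: z=[0.9455, -0.3256, 0.0000] o=[0.1270, 0.3688, 0.5300] → [0.0036, 0.0104, 0.1048, 0.9455, -0.3256, 0.0000]
J3: z=[0.0340, 0.0988, 0.9945] o=[0.2630, 0.7637, 0.4861] → [0.3471, 0.0419, -0.0160, 0.0340, 0.0988, 0.9945]
V = J·q̇ = [-0.2392, -0.0271, 0.0895, 0.6791, -0.3130, -0.7281]

-0.2392 -0.0271 0.0895 0.6791 -0.3130 -0.7281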